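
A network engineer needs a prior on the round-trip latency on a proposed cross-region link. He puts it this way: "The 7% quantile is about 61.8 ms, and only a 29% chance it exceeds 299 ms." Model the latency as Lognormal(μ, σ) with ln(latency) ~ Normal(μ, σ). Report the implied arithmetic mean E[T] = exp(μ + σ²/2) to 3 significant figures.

E[T] ≈ 263 ms

If T ~ Lognormal(μ,σ) then ln T ~ Normal(μ,σ), so the p-quantile of ln T is μ + z_p·σ.
ln(61.8) = 4.124 and ln(299) = 5.7; z_{0.07} = -1.476, z_{0.71} = 0.5534.
σ = (5.7 − 4.124)/(0.5534 − (-1.476)) = 0.777.
μ = 4.124 − (-1.476)·0.777 = 5.270.
E[T] = exp(μ + σ²/2) = exp(5.270 + 0.3018) = 263 ms.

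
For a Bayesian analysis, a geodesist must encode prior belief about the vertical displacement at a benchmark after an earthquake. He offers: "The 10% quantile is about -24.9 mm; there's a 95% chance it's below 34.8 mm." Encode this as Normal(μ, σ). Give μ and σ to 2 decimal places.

μ = 1.24, σ = 20.40

The p-quantile of Normal(μ,σ) is μ + z_p·σ, with z_{0.1} = -1.282 and z_{0.95} = 1.645.
Eliminate σ: μ = (z₂·x₁ − z₁·x₂)/(z₂ − z₁) = (1.645·-24.9 − (-1.282)·34.8)/2.926 = 1.24.
Then σ = (x₂ − x₁)/(z₂ − z₁) = (34.8 − -24.9)/2.926 = 20.40.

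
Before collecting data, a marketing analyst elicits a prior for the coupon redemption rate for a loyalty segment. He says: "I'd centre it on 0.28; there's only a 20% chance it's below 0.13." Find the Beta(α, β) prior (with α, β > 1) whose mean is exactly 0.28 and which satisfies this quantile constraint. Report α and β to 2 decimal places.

With mean 0.28 fixed, write α = 0.28s, β = 0.72s where s = α+β.
Need P(θ < 0.13) = 0.2 under Beta(0.28s, 0.72s). Normal approximation: (q−m)/√(m(1−m)/s) ≈ z_{0.2} = -0.842, so s ≈ 0.28·0.72·(-0.842)²/(0.13−0.28)² = 6.3.
At s = 6.3: P(θ<0.13) ≈ 0.204. Adjusting to match 0.2 gives s ≈ 6.51.
So α = 0.28·6.51 ≈ 1.82, β = 0.72·6.51 ≈ 4.69.

α ≈ 1.82, β ≈ 4.69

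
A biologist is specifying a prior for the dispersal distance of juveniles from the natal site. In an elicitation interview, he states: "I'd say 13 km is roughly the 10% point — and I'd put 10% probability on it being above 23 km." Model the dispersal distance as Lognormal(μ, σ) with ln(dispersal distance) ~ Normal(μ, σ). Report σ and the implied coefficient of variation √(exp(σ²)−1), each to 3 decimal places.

If T ~ Lognormal(μ,σ) then ln T ~ Normal(μ,σ), so the p-quantile of ln T is μ + z_p·σ.
ln(13) = 2.565 and ln(23) = 3.135; z_{0.1} = -1.282, z_{0.9} = 1.282.
σ = (3.135 − 2.565)/(1.282 − (-1.282)) = 0.223.
μ = 2.565 − (-1.282)·0.223 = 2.850.
CV = √(exp(σ²)−1) = √(exp(0.0496)−1) = 0.225.

σ ≈ 0.223, CV ≈ 0.225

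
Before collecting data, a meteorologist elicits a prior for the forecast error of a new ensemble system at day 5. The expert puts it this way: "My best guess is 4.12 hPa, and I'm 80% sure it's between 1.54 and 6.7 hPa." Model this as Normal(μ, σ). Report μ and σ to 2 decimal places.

A symmetric 80% interval runs μ ± z·σ with z = 1.282.
Half-width = 2.58, so σ = 2.58/1.282 = 2.01.
μ is the stated best guess, 4.12.

μ = 4.12, σ = 2.01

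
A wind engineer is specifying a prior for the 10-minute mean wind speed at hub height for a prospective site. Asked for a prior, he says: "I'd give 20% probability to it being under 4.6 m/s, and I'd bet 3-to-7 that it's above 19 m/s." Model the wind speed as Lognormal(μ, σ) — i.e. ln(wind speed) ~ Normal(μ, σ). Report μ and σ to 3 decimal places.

μ ≈ 2.400, σ ≈ 1.038

If T ~ Lognormal(μ,σ) then ln T ~ Normal(μ,σ), so the p-quantile of ln T is μ + z_p·σ.
ln(4.6) = 1.526 and ln(19) = 2.944; z_{0.2} = -0.8416, z_{0.7} = 0.5244.
σ = (2.944 − 1.526)/(0.5244 − (-0.8416)) = 1.038.
μ = 1.526 − (-0.8416)·1.038 = 2.400.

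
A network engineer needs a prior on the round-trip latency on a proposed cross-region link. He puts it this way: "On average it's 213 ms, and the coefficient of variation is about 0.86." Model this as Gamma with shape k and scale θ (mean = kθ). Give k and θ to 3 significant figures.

For Gamma(k, scale θ): mean = kθ, variance = kθ², so CV = 1/√k.
CV = 0.86, hence k = 1/CV² = 1.35.
Then θ = mean/k = 213/1.35 = 158.

k ≈ 1.35, θ ≈ 158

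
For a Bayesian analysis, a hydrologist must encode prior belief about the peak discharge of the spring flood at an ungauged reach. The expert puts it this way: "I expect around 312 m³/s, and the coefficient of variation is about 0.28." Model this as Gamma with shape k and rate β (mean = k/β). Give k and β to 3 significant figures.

For Gamma(k, rate β): mean = k/β, variance = k/β², so CV = 1/√k.
CV = 0.28, hence k = 1/CV² = 12.8.
Then β = k/mean = 12.8/312 = 0.0409.

k ≈ 12.8, β ≈ 0.0409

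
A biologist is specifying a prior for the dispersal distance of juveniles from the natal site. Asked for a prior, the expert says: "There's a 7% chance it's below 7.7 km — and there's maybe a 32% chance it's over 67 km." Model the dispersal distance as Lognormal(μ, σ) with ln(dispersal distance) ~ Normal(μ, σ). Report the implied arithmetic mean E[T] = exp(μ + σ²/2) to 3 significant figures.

If T ~ Lognormal(μ,σ) then ln T ~ Normal(μ,σ), so the p-quantile of ln T is μ + z_p·σ.
ln(7.7) = 2.041 and ln(67) = 4.205; z_{0.07} = -1.476, z_{0.68} = 0.4677.
σ = (4.205 − 2.041)/(0.4677 − (-1.476)) = 1.113.
μ = 2.041 − (-1.476)·1.113 = 3.684.
E[T] = exp(μ + σ²/2) = exp(3.684 + 0.6196) = 74 km.

E[T] ≈ 74 km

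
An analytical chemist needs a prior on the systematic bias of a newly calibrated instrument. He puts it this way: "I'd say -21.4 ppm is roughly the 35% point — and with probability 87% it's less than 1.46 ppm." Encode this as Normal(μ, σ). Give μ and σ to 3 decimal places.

The p-quantile of Normal(μ,σ) is μ + z_p·σ, with z_{0.35} = -0.3853 and z_{0.87} = 1.126.
Eliminate σ: μ = (z₂·x₁ − z₁·x₂)/(z₂ − z₁) = (1.126·-21.4 − (-0.3853)·1.46)/1.512 = -15.573.
Then σ = (x₂ − x₁)/(z₂ − z₁) = (1.46 − -21.4)/1.512 = 15.122.

μ = -15.573, σ = 15.122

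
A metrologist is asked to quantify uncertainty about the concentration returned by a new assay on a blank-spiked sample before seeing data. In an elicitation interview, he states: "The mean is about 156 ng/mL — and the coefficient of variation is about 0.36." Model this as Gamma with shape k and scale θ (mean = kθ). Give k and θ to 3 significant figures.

k ≈ 7.72, θ ≈ 20.2

For Gamma(k, scale θ): mean = kθ, variance = kθ², so CV = 1/√k.
CV = 0.36, hence k = 1/CV² = 7.72.
Then θ = mean/k = 156/7.72 = 20.2.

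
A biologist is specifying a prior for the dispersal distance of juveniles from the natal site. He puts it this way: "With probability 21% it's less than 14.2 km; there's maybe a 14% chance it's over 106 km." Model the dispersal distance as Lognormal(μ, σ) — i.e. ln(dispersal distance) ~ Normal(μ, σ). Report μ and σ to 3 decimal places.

μ ≈ 3.512, σ ≈ 1.065

If T ~ Lognormal(μ,σ) then ln T ~ Normal(μ,σ), so the p-quantile of ln T is μ + z_p·σ.
ln(14.2) = 2.653 and ln(106) = 4.663; z_{0.21} = -0.8064, z_{0.86} = 1.08.
σ = (4.663 − 2.653)/(1.08 − (-0.8064)) = 1.065.
μ = 2.653 − (-0.8064)·1.065 = 3.512.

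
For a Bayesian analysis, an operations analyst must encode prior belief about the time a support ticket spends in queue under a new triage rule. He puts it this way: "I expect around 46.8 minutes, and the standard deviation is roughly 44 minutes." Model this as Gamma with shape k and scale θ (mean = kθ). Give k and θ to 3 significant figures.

k ≈ 1.13, θ ≈ 41.4

For Gamma(k, scale θ): mean = kθ, variance = kθ², so CV = 1/√k.
CV = SD/mean = 44/46.8 = 0.9402, hence k = 1/CV² = 1.13.
Then θ = mean/k = 46.8/1.13 = 41.4.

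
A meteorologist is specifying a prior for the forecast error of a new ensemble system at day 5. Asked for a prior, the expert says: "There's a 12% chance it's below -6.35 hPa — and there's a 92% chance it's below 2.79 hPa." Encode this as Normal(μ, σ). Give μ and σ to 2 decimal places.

For Normal(μ,σ), the p-quantile is μ + z_p·σ. Here z_{0.12} = -1.175, z_{0.92} = 1.405.
So -6.35 = μ − 1.175σ and 2.79 = μ + 1.405σ.
Subtracting: σ = (2.79 − -6.35)/(1.405 − (-1.175)) = 3.54.
Then μ = -6.35 − (-1.175)·3.54 = -2.19.

μ = -2.19, σ = 3.54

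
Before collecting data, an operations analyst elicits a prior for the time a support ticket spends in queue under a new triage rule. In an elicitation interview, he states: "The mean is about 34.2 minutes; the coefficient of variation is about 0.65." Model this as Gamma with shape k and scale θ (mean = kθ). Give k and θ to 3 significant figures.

k ≈ 2.37, θ ≈ 14.4

For Gamma(k, scale θ): mean = kθ, variance = kθ², so CV = 1/√k.
CV = 0.65, hence k = 1/CV² = 2.37.
Then θ = mean/k = 34.2/2.37 = 14.4.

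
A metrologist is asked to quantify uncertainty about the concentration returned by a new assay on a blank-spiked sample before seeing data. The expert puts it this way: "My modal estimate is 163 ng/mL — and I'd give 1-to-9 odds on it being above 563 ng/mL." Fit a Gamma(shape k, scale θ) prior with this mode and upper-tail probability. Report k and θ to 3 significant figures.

k ≈ 2.22, θ ≈ 134

Gamma(k,θ) with k>1 has mode (k−1)θ, so θ = 163/(k−1).
Need P(X < 563) = 0.9 with θ tied to k this way. Start at k = 2, θ = 163: P(X<563) ≈ 0.859.
Too low — raise k to concentrate. Iterating converges to k ≈ 2.22.
Then θ = 163/(2.22−1) ≈ 134.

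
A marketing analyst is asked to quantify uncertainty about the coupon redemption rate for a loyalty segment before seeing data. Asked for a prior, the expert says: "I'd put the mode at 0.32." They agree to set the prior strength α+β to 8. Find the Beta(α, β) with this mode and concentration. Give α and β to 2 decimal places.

For α,β > 1 the Beta mode is (α−1)/(α+β−2). With α+β = 8, the mode is (α−1)/6.
Set (α−1)/6 = 0.32 → α = 1 + 0.32·6 = 2.92.
β = 8 − α = 5.08.

α = 2.92, β = 5.08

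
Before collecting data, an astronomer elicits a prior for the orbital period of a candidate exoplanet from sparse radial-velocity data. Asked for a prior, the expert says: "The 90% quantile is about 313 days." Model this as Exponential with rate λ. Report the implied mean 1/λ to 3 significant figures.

mean ≈ 136 days

P(T < 313.0) = 1 − e^(−λ·313.0) = 0.9, so λ = −ln(1−0.9)/313.0 = −ln(0.1)/313.0 = 0.00736.
Mean = 1/λ = 136 days.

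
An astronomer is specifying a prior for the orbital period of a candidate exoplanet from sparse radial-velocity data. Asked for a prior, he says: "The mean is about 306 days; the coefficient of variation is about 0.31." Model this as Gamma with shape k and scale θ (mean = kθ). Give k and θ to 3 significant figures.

k ≈ 10.4, θ ≈ 29.4

For Gamma(k, scale θ): mean = kθ, variance = kθ², so CV = 1/√k.
CV = 0.31, hence k = 1/CV² = 10.4.
Then θ = mean/k = 306/10.4 = 29.4.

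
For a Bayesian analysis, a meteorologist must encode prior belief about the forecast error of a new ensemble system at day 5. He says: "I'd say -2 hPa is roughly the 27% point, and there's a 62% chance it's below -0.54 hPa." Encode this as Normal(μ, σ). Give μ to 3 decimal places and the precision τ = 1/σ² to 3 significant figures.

For Normal(μ,σ), the p-quantile is μ + z_p·σ. Here z_{0.27} = -0.6128, z_{0.62} = 0.3055.
So -2 = μ − 0.6128σ and -0.54 = μ + 0.3055σ.
Subtracting: σ = (-0.54 − -2)/(0.3055 − (-0.6128)) = 1.590.
Then μ = -2 − (-0.6128)·1.590 = -1.026.
Precision τ = 1/σ² = 1/1.59² = 0.396.

μ = -1.026, τ = 0.396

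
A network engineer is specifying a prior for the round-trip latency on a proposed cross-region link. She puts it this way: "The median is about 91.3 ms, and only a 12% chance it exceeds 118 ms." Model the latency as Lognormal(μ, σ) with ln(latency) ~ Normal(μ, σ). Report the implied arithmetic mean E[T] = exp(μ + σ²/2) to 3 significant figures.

If T ~ Lognormal(μ,σ) then ln T ~ Normal(μ,σ), so the p-quantile of ln T is μ + z_p·σ.
ln(91.3) = 4.514 and ln(118) = 4.771; z_{0.5} = 0, z_{0.88} = 1.175.
σ = (4.771 − 4.514)/(1.175 − (0)) = 0.218.
μ = 4.514 − (0)·0.218 = 4.514.
E[T] = exp(μ + σ²/2) = exp(4.514 + 0.0238) = 93.5 ms.

E[T] ≈ 93.5 ms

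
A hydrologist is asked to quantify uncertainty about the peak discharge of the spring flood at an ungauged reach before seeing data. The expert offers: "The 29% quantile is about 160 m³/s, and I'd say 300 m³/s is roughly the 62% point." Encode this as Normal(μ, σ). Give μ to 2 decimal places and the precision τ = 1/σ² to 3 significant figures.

For Normal(μ,σ), the p-quantile is μ + z_p·σ. Here z_{0.29} = -0.5534, z_{0.62} = 0.3055.
So 160 = μ − 0.5534σ and 300 = μ + 0.3055σ.
Subtracting: σ = (300 − 160)/(0.3055 − (-0.5534)) = 163.01.
Then μ = 160 − (-0.5534)·163.01 = 250.20.
Precision τ = 1/σ² = 1/163² = 3.76e-05.

μ = 250.20, τ = 3.76e-05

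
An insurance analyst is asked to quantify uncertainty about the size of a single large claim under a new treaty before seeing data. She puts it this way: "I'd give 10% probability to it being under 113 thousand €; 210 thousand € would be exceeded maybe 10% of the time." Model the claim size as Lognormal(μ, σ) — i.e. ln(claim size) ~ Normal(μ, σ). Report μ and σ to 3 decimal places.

If T ~ Lognormal(μ,σ) then ln T ~ Normal(μ,σ), so the p-quantile of ln T is μ + z_p·σ.
ln(113) = 4.727 and ln(210) = 5.347; z_{0.1} = -1.282, z_{0.9} = 1.282.
σ = (5.347 − 4.727)/(1.282 − (-1.282)) = 0.242.
μ = 4.727 − (-1.282)·0.242 = 5.037.

μ ≈ 5.037, σ ≈ 0.242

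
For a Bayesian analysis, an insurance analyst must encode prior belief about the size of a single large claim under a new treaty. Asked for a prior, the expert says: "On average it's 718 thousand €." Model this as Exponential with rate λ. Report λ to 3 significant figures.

λ ≈ 0.00139

Exponential mean = 1/λ, so λ = 1/718.0 = 0.00139.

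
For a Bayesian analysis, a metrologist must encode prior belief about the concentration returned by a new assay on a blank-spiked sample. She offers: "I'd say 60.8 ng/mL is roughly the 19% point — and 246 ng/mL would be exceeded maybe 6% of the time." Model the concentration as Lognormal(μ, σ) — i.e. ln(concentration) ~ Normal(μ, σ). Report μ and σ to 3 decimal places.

μ ≈ 4.612, σ ≈ 0.575

If T ~ Lognormal(μ,σ) then ln T ~ Normal(μ,σ), so the p-quantile of ln T is μ + z_p·σ.
ln(60.8) = 4.108 and ln(246) = 5.505; z_{0.19} = -0.8779, z_{0.94} = 1.555.
σ = (5.505 − 4.108)/(1.555 − (-0.8779)) = 0.575.
μ = 4.108 − (-0.8779)·0.575 = 4.612.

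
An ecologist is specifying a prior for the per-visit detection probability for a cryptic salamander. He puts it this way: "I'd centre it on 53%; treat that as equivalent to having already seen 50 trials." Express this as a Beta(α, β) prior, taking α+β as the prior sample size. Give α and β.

Under the effective-sample-size interpretation, Beta(α, β) has prior mean α/(α+β) and prior sample size α+β.
So α+β = 50 and α/(α+β) = 0.53, giving α = 0.53·50 = 26.5 and β = 50 − 26.5 = 23.5.

α = 26.5, β = 23.5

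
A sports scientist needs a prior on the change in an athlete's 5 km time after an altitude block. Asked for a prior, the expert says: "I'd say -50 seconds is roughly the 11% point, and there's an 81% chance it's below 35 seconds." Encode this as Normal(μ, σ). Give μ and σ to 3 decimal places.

μ = -0.459, σ = 40.391

For Normal(μ,σ), the p-quantile is μ + z_p·σ. Here z_{0.11} = -1.227, z_{0.81} = 0.8779.
So -50 = μ − 1.227σ and 35 = μ + 0.8779σ.
Subtracting: σ = (35 − -50)/(0.8779 − (-1.227)) = 40.391.
Then μ = -50 − (-1.227)·40.391 = -0.459.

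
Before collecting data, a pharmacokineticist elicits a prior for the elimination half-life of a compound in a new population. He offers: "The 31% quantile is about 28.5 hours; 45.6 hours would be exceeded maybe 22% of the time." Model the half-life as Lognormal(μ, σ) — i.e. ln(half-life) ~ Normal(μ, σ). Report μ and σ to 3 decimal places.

If T ~ Lognormal(μ,σ) then ln T ~ Normal(μ,σ), so the p-quantile of ln T is μ + z_p·σ.
ln(28.5) = 3.35 and ln(45.6) = 3.82; z_{0.31} = -0.4959, z_{0.78} = 0.7722.
σ = (3.82 − 3.35)/(0.7722 − (-0.4959)) = 0.371.
μ = 3.35 − (-0.4959)·0.371 = 3.534.

μ ≈ 3.534, σ ≈ 0.371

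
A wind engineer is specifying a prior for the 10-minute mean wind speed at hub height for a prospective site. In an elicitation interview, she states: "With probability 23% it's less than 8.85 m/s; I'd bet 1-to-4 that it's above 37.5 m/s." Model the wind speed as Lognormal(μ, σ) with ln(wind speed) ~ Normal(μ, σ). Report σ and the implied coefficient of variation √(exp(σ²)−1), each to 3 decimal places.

If T ~ Lognormal(μ,σ) then ln T ~ Normal(μ,σ), so the p-quantile of ln T is μ + z_p·σ.
ln(8.85) = 2.18 and ln(37.5) = 3.624; z_{0.23} = -0.7388, z_{0.8} = 0.8416.
σ = (3.624 − 2.18)/(0.8416 − (-0.7388)) = 0.914.
μ = 2.18 − (-0.7388)·0.914 = 2.855.
CV = √(exp(σ²)−1) = √(exp(0.8347)−1) = 1.142.

σ ≈ 0.914, CV ≈ 1.142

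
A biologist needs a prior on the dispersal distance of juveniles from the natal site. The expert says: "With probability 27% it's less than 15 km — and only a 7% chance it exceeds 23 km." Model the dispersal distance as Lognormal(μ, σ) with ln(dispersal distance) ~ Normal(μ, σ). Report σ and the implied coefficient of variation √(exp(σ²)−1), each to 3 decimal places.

σ ≈ 0.205, CV ≈ 0.207

If T ~ Lognormal(μ,σ) then ln T ~ Normal(μ,σ), so the p-quantile of ln T is μ + z_p·σ.
ln(15) = 2.708 and ln(23) = 3.135; z_{0.27} = -0.6128, z_{0.93} = 1.476.
σ = (3.135 − 2.708)/(1.476 − (-0.6128)) = 0.205.
μ = 2.708 − (-0.6128)·0.205 = 2.833.
CV = √(exp(σ²)−1) = √(exp(0.0419)−1) = 0.207.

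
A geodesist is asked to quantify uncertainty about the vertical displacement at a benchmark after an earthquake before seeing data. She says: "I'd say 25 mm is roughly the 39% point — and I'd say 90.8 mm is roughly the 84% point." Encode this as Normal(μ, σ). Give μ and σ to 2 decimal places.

For Normal(μ,σ), the p-quantile is μ + z_p·σ. Here z_{0.39} = -0.2793, z_{0.84} = 0.9945.
So 25 = μ − 0.2793σ and 90.8 = μ + 0.9945σ.
Subtracting: σ = (90.8 − 25)/(0.9945 − (-0.2793)) = 51.66.
Then μ = 25 − (-0.2793)·51.66 = 39.43.

μ = 39.43, σ = 51.66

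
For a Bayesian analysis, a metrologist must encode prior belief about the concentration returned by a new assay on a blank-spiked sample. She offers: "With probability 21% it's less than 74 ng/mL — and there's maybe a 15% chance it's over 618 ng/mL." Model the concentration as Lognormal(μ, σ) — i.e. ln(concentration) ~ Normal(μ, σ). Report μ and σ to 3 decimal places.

μ ≈ 5.233, σ ≈ 1.152

If T ~ Lognormal(μ,σ) then ln T ~ Normal(μ,σ), so the p-quantile of ln T is μ + z_p·σ.
ln(74) = 4.304 and ln(618) = 6.426; z_{0.21} = -0.8064, z_{0.85} = 1.036.
σ = (6.426 − 4.304)/(1.036 − (-0.8064)) = 1.152.
μ = 4.304 − (-0.8064)·1.152 = 5.233.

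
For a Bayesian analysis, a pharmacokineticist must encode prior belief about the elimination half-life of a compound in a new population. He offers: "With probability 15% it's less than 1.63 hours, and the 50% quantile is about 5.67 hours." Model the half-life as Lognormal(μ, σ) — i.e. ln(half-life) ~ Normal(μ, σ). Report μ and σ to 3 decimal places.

If T ~ Lognormal(μ,σ) then ln T ~ Normal(μ,σ), so the p-quantile of ln T is μ + z_p·σ.
ln(1.63) = 0.4886 and ln(5.67) = 1.735; z_{0.15} = -1.036, z_{0.5} = 0.
σ = (1.735 − 0.4886)/(0 − (-1.036)) = 1.203.
μ = 0.4886 − (-1.036)·1.203 = 1.735.

μ ≈ 1.735, σ ≈ 1.203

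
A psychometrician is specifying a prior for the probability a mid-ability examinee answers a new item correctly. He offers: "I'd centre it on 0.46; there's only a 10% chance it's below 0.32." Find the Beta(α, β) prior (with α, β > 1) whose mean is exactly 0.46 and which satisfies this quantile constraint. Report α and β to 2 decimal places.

With mean 0.46 fixed, write α = 0.46s, β = 0.54s where s = α+β.
Need P(θ < 0.32) = 0.1 under Beta(0.46s, 0.54s). Normal approximation: (q−m)/√(m(1−m)/s) ≈ z_{0.1} = -1.28, so s ≈ 0.46·0.54·(-1.28)²/(0.32−0.46)² = 20.8.
At s = 20.8: P(θ<0.32) ≈ 0.096. Adjusting to match 0.1 gives s ≈ 20.20.
So α = 0.46·20.20 ≈ 9.29, β = 0.54·20.20 ≈ 10.91.

α ≈ 9.29, β ≈ 10.91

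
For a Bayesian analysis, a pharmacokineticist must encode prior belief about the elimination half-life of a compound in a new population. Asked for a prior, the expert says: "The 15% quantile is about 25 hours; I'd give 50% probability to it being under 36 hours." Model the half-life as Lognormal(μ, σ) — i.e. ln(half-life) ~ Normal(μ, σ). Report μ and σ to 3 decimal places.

μ ≈ 3.584, σ ≈ 0.352

If T ~ Lognormal(μ,σ) then ln T ~ Normal(μ,σ), so the p-quantile of ln T is μ + z_p·σ.
ln(25) = 3.219 and ln(36) = 3.584; z_{0.15} = -1.036, z_{0.5} = 0.
σ = (3.584 − 3.219)/(0 − (-1.036)) = 0.352.
μ = 3.219 − (-1.036)·0.352 = 3.584.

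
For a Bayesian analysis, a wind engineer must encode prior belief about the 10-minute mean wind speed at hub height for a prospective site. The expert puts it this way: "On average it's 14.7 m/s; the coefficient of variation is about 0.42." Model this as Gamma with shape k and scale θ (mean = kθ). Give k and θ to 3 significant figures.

For Gamma(k, scale θ): mean = kθ, variance = kθ², so CV = 1/√k.
CV = 0.42, hence k = 1/CV² = 5.67.
Then θ = mean/k = 14.7/5.67 = 2.59.

k ≈ 5.67, θ ≈ 2.59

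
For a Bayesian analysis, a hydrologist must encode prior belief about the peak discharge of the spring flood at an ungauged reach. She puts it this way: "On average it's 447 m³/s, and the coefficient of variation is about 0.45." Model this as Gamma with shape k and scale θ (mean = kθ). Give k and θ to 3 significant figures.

k ≈ 4.94, θ ≈ 90.5

For Gamma(k, scale θ): mean = kθ, variance = kθ², so CV = 1/√k.
CV = 0.45, hence k = 1/CV² = 4.94.
Then θ = mean/k = 447/4.94 = 90.5.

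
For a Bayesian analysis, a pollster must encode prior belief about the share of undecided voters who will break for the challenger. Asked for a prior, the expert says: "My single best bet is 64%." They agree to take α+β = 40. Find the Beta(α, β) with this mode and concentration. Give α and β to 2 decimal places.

For α,β > 1 the Beta mode is (α−1)/(α+β−2). With α+β = 40, the mode is (α−1)/38.
Set (α−1)/38 = 0.64 → α = 1 + 0.64·38 = 25.32.
β = 40 − α = 14.68.

α = 25.32, β = 14.68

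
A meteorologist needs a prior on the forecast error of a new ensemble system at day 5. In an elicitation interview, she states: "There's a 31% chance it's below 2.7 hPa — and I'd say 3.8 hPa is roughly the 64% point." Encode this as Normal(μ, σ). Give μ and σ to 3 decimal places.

μ = 3.338, σ = 1.288

For Normal(μ,σ), the p-quantile is μ + z_p·σ. Here z_{0.31} = -0.4959, z_{0.64} = 0.3585.
So 2.7 = μ − 0.4959σ and 3.8 = μ + 0.3585σ.
Subtracting: σ = (3.8 − 2.7)/(0.3585 − (-0.4959)) = 1.288.
Then μ = 2.7 − (-0.4959)·1.288 = 3.338.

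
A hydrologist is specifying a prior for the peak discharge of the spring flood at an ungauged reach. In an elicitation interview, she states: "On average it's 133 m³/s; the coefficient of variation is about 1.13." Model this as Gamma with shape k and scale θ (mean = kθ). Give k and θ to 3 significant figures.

k ≈ 0.783, θ ≈ 170

For Gamma(k, scale θ): mean = kθ, variance = kθ², so CV = 1/√k.
CV = 1.13, hence k = 1/CV² = 0.783.
Then θ = mean/k = 133/0.783 = 170.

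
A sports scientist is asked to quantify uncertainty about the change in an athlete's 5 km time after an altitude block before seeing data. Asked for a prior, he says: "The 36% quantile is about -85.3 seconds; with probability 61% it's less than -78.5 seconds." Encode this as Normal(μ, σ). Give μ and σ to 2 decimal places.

For Normal(μ,σ), the p-quantile is μ + z_p·σ. Here z_{0.36} = -0.3585, z_{0.61} = 0.2793.
So -85.3 = μ − 0.3585σ and -78.5 = μ + 0.2793σ.
Subtracting: σ = (-78.5 − -85.3)/(0.2793 − (-0.3585)) = 10.66.
Then μ = -85.3 − (-0.3585)·10.66 = -81.48.

μ = -81.48, σ = 10.66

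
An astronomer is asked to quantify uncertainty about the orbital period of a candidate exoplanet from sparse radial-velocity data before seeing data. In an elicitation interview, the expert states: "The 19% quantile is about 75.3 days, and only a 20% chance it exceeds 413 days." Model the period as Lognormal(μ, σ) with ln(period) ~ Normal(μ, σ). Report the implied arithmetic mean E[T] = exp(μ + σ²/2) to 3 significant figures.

E[T] ≈ 293 days

If T ~ Lognormal(μ,σ) then ln T ~ Normal(μ,σ), so the p-quantile of ln T is μ + z_p·σ.
ln(75.3) = 4.321 and ln(413) = 6.023; z_{0.19} = -0.8779, z_{0.8} = 0.8416.
σ = (6.023 − 4.321)/(0.8416 − (-0.8779)) = 0.990.
μ = 4.321 − (-0.8779)·0.990 = 5.190.
E[T] = exp(μ + σ²/2) = exp(5.190 + 0.4898) = 293 days.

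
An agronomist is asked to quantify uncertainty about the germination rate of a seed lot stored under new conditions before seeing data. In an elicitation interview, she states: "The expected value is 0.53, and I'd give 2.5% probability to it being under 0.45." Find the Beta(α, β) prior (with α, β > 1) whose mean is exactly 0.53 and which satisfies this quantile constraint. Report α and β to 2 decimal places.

α ≈ 79.24, β ≈ 70.27

With mean 0.53 fixed, write α = 0.53s, β = 0.47s where s = α+β.
Need P(θ < 0.45) = 0.025 under Beta(0.53s, 0.47s). Normal approximation: (q−m)/√(m(1−m)/s) ≈ z_{0.025} = -1.96, so s ≈ 0.53·0.47·(-1.96)²/(0.45−0.53)² = 149.5.
At s = 149.5: P(θ<0.45) ≈ 0.025. Adjusting to match 0.025 gives s ≈ 149.51.
So α = 0.53·149.51 ≈ 79.24, β = 0.47·149.51 ≈ 70.27.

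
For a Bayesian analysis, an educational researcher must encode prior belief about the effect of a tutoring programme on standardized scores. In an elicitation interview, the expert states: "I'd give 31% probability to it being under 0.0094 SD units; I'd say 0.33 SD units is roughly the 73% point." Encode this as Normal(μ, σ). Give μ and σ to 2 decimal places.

For Normal(μ,σ), the p-quantile is μ + z_p·σ. Here z_{0.31} = -0.4959, z_{0.73} = 0.6128.
So 0.0094 = μ − 0.4959σ and 0.33 = μ + 0.6128σ.
Subtracting: σ = (0.33 − 0.0094)/(0.6128 − (-0.4959)) = 0.29.
Then μ = 0.0094 − (-0.4959)·0.29 = 0.15.

μ = 0.15, σ = 0.29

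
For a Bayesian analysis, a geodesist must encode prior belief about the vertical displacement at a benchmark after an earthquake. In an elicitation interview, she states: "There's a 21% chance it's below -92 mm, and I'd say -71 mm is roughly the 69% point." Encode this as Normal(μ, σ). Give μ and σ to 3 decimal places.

μ = -78.996, σ = 16.126

For Normal(μ,σ), the p-quantile is μ + z_p·σ. Here z_{0.21} = -0.8064, z_{0.69} = 0.4959.
So -92 = μ − 0.8064σ and -71 = μ + 0.4959σ.
Subtracting: σ = (-71 − -92)/(0.4959 − (-0.8064)) = 16.126.
Then μ = -92 − (-0.8064)·16.126 = -78.996.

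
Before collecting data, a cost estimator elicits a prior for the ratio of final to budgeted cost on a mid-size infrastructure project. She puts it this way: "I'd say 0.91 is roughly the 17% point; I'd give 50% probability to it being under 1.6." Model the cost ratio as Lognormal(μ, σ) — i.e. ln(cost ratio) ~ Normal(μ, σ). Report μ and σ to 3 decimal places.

If T ~ Lognormal(μ,σ) then ln T ~ Normal(μ,σ), so the p-quantile of ln T is μ + z_p·σ.
ln(0.91) = -0.09431 and ln(1.6) = 0.47; z_{0.17} = -0.9542, z_{0.5} = 0.
σ = (0.47 − -0.09431)/(0 − (-0.9542)) = 0.591.
μ = -0.09431 − (-0.9542)·0.591 = 0.470.

μ ≈ 0.470, σ ≈ 0.591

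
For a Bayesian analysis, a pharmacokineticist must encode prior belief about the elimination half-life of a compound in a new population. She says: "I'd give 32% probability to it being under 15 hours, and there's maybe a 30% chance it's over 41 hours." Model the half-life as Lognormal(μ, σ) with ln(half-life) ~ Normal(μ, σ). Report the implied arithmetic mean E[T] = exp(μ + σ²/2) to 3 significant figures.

E[T] ≈ 40.3 hours

If T ~ Lognormal(μ,σ) then ln T ~ Normal(μ,σ), so the p-quantile of ln T is μ + z_p·σ.
ln(15) = 2.708 and ln(41) = 3.714; z_{0.32} = -0.4677, z_{0.7} = 0.5244.
σ = (3.714 − 2.708)/(0.5244 − (-0.4677)) = 1.014.
μ = 2.708 − (-0.4677)·1.014 = 3.182.
E[T] = exp(μ + σ²/2) = exp(3.182 + 0.5136) = 40.3 hours.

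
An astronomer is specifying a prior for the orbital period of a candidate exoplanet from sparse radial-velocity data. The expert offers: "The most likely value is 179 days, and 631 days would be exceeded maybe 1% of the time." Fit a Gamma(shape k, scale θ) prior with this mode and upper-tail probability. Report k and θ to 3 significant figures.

k ≈ 3.72, θ ≈ 65.7

Gamma(k,θ) with k>1 has mode (k−1)θ, so θ = 179/(k−1).
Need P(X < 631) = 0.99 with θ tied to k this way. Start at k = 2, θ = 179: P(X<631) ≈ 0.867.
Too low — raise k to concentrate. Iterating converges to k ≈ 3.72.
Then θ = 179/(3.72−1) ≈ 65.7.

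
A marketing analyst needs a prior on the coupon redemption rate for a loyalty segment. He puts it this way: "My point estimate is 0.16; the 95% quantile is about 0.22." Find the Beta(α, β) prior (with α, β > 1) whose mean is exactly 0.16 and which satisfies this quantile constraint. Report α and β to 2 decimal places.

α ≈ 17.93, β ≈ 94.13

With mean 0.16 fixed, write α = 0.16s, β = 0.84s where s = α+β.
Need P(θ < 0.22) = 0.95 under Beta(0.16s, 0.84s). Normal approximation: (q−m)/√(m(1−m)/s) ≈ z_{0.95} = 1.64, so s ≈ 0.16·0.84·(1.64)²/(0.22−0.16)² = 101.0.
At s = 101.0: P(θ<0.22) ≈ 0.941. Adjusting to match 0.95 gives s ≈ 112.06.
So α = 0.16·112.06 ≈ 17.93, β = 0.84·112.06 ≈ 94.13.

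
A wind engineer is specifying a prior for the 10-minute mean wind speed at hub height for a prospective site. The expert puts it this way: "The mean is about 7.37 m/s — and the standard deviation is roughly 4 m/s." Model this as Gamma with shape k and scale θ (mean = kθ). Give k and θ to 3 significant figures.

For Gamma(k, scale θ): mean = kθ, variance = kθ², so CV = 1/√k.
CV = SD/mean = 4/7.37 = 0.5427, hence k = 1/CV² = 3.39.
Then θ = mean/k = 7.37/3.39 = 2.17.

k ≈ 3.39, θ ≈ 2.17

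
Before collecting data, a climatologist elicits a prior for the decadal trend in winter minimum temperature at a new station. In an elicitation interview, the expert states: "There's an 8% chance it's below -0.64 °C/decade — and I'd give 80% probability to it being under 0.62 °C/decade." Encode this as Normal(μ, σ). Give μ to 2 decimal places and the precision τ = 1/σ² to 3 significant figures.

μ = 0.15, τ = 3.18

For Normal(μ,σ), the p-quantile is μ + z_p·σ. Here z_{0.08} = -1.405, z_{0.8} = 0.8416.
So -0.64 = μ − 1.405σ and 0.62 = μ + 0.8416σ.
Subtracting: σ = (0.62 − -0.64)/(0.8416 − (-1.405)) = 0.56.
Then μ = -0.64 − (-1.405)·0.56 = 0.15.
Precision τ = 1/σ² = 1/0.5608² = 3.18.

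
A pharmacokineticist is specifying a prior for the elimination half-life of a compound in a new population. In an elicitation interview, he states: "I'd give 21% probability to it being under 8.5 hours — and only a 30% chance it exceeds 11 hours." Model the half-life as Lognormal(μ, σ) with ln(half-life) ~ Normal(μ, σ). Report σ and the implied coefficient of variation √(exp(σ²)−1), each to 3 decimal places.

σ ≈ 0.194, CV ≈ 0.196

If T ~ Lognormal(μ,σ) then ln T ~ Normal(μ,σ), so the p-quantile of ln T is μ + z_p·σ.
ln(8.5) = 2.14 and ln(11) = 2.398; z_{0.21} = -0.8064, z_{0.7} = 0.5244.
σ = (2.398 − 2.14)/(0.5244 − (-0.8064)) = 0.194.
μ = 2.14 − (-0.8064)·0.194 = 2.296.
CV = √(exp(σ²)−1) = √(exp(0.0375)−1) = 0.196.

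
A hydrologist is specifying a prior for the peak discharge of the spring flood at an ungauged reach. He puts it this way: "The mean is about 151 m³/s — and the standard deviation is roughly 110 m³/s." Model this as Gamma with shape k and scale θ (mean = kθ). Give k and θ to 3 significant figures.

k ≈ 1.88, θ ≈ 80.1

For Gamma(k, scale θ): mean = kθ, variance = kθ², so CV = 1/√k.
CV = SD/mean = 110/151 = 0.7285, hence k = 1/CV² = 1.88.
Then θ = mean/k = 151/1.88 = 80.1.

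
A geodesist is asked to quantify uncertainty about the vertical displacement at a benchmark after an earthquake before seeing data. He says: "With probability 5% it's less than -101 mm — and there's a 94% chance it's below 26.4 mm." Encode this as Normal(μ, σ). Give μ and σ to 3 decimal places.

The p-quantile of Normal(μ,σ) is μ + z_p·σ, with z_{0.05} = -1.645 and z_{0.94} = 1.555.
Eliminate σ: μ = (z₂·x₁ − z₁·x₂)/(z₂ − z₁) = (1.555·-101 − (-1.645)·26.4)/3.2 = -35.507.
Then σ = (x₂ − x₁)/(z₂ − z₁) = (26.4 − -101)/3.2 = 39.817.

μ = -35.507, σ = 39.817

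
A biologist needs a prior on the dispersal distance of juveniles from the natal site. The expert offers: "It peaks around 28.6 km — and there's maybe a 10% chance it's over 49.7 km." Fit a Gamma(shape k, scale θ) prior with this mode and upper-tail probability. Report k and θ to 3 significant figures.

k ≈ 7.21, θ ≈ 4.6

Gamma(k,θ) with k>1 has mode (k−1)θ, so θ = 28.6/(k−1).
Need P(X < 49.7) = 0.9 with θ tied to k this way. Start at k = 2, θ = 28.6: P(X<49.7) ≈ 0.518.
Too low — raise k to concentrate. Iterating converges to k ≈ 7.21.
Then θ = 28.6/(7.21−1) ≈ 4.6.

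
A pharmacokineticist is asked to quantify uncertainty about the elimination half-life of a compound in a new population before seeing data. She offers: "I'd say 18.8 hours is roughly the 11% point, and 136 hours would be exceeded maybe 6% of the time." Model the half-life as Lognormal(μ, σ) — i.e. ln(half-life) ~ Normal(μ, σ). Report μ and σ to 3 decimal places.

If T ~ Lognormal(μ,σ) then ln T ~ Normal(μ,σ), so the p-quantile of ln T is μ + z_p·σ.
ln(18.8) = 2.934 and ln(136) = 4.913; z_{0.11} = -1.227, z_{0.94} = 1.555.
σ = (4.913 − 2.934)/(1.555 − (-1.227)) = 0.711.
μ = 2.934 − (-1.227)·0.711 = 3.806.

μ ≈ 3.806, σ ≈ 0.711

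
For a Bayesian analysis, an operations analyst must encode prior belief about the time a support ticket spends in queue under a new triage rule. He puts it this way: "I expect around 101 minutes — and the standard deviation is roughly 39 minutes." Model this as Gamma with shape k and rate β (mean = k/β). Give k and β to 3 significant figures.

k ≈ 6.71, β ≈ 0.0664

For Gamma(k, rate β): mean = k/β, variance = k/β², so CV = 1/√k.
CV = SD/mean = 39/101 = 0.3861, hence k = 1/CV² = 6.71.
Then β = k/mean = 6.71/101 = 0.0664.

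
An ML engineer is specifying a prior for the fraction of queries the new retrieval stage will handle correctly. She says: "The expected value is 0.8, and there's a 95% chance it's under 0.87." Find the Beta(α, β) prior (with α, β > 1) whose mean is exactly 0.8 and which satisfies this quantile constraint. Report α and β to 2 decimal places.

With mean 0.8 fixed, write α = 0.8s, β = 0.2s where s = α+β.
Need P(θ < 0.87) = 0.95 under Beta(0.8s, 0.2s). Normal approximation: (q−m)/√(m(1−m)/s) ≈ z_{0.95} = 1.64, so s ≈ 0.8·0.2·(1.64)²/(0.87−0.8)² = 88.3.
At s = 88.3: P(θ<0.87) ≈ 0.962. Adjusting to match 0.95 gives s ≈ 76.64.
So α = 0.8·76.64 ≈ 61.31, β = 0.2·76.64 ≈ 15.33.

α ≈ 61.31, β ≈ 15.33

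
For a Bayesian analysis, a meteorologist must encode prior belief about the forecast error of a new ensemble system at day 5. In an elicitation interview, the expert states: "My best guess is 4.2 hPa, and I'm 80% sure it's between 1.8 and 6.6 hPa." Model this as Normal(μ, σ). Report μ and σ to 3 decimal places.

A symmetric 80% interval runs μ ± z·σ with z = 1.282.
Half-width = 2.4, so σ = 2.4/1.282 = 1.873.
μ is the stated best guess, 4.200.

μ = 4.200, σ = 1.873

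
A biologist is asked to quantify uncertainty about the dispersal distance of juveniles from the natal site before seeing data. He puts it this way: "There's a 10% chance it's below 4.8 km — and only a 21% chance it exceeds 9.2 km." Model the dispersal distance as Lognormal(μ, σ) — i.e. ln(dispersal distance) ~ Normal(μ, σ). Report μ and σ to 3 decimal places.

μ ≈ 1.968, σ ≈ 0.312

If T ~ Lognormal(μ,σ) then ln T ~ Normal(μ,σ), so the p-quantile of ln T is μ + z_p·σ.
ln(4.8) = 1.569 and ln(9.2) = 2.219; z_{0.1} = -1.282, z_{0.79} = 0.8064.
σ = (2.219 − 1.569)/(0.8064 − (-1.282)) = 0.312.
μ = 1.569 − (-1.282)·0.312 = 1.968.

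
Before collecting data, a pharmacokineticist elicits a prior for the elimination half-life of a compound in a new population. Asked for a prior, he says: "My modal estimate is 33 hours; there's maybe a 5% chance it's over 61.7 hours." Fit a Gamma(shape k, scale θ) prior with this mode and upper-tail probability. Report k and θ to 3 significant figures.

k ≈ 8.1, θ ≈ 4.64

Gamma(k,θ) with k>1 has mode (k−1)θ, so θ = 33/(k−1).
Need P(X < 61.7) = 0.95 with θ tied to k this way. Start at k = 2, θ = 33: P(X<61.7) ≈ 0.558.
Too low — raise k to concentrate. Iterating converges to k ≈ 8.1.
Then θ = 33/(8.1−1) ≈ 4.64.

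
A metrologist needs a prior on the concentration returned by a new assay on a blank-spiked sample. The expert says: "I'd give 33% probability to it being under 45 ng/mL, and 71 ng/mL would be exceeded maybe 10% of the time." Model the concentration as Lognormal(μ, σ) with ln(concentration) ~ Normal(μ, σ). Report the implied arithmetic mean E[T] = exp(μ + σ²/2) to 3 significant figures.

E[T] ≈ 52.4 ng/mL

If T ~ Lognormal(μ,σ) then ln T ~ Normal(μ,σ), so the p-quantile of ln T is μ + z_p·σ.
ln(45) = 3.807 and ln(71) = 4.263; z_{0.33} = -0.4399, z_{0.9} = 1.282.
σ = (4.263 − 3.807)/(1.282 − (-0.4399)) = 0.265.
μ = 3.807 − (-0.4399)·0.265 = 3.923.
E[T] = exp(μ + σ²/2) = exp(3.923 + 0.0351) = 52.4 ng/mL.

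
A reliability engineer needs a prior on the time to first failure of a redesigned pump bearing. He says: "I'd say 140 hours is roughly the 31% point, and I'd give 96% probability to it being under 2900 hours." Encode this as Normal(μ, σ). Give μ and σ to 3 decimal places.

μ = 749.181, σ = 1228.558

The p-quantile of Normal(μ,σ) is μ + z_p·σ, with z_{0.31} = -0.4959 and z_{0.96} = 1.751.
Eliminate σ: μ = (z₂·x₁ − z₁·x₂)/(z₂ − z₁) = (1.751·140 − (-0.4959)·2900)/2.247 = 749.181.
Then σ = (x₂ − x₁)/(z₂ − z₁) = (2900 − 140)/2.247 = 1228.558.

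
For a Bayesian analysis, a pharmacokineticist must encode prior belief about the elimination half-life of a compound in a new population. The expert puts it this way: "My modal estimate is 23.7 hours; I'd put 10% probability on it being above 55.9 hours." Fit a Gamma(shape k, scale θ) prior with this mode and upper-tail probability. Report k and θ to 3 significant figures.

k ≈ 3.61, θ ≈ 9.08

Gamma(k,θ) with k>1 has mode (k−1)θ, so θ = 23.7/(k−1).
Need P(X < 55.9) = 0.9 with θ tied to k this way. Start at k = 2, θ = 23.7: P(X<55.9) ≈ 0.682.
Too low — raise k to concentrate. Iterating converges to k ≈ 3.61.
Then θ = 23.7/(3.61−1) ≈ 9.08.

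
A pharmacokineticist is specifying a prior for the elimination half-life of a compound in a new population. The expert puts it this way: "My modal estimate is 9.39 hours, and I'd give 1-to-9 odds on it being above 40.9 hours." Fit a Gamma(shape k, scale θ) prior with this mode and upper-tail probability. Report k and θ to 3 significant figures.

Gamma(k,θ) with k>1 has mode (k−1)θ, so θ = 9.39/(k−1).
Need P(X < 40.9) = 0.9 with θ tied to k this way. Start at k = 2, θ = 9.39: P(X<40.9) ≈ 0.931.
Too high — lower k to spread out. Iterating converges to k ≈ 1.84.
Then θ = 9.39/(1.84−1) ≈ 11.2.

k ≈ 1.84, θ ≈ 11.2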